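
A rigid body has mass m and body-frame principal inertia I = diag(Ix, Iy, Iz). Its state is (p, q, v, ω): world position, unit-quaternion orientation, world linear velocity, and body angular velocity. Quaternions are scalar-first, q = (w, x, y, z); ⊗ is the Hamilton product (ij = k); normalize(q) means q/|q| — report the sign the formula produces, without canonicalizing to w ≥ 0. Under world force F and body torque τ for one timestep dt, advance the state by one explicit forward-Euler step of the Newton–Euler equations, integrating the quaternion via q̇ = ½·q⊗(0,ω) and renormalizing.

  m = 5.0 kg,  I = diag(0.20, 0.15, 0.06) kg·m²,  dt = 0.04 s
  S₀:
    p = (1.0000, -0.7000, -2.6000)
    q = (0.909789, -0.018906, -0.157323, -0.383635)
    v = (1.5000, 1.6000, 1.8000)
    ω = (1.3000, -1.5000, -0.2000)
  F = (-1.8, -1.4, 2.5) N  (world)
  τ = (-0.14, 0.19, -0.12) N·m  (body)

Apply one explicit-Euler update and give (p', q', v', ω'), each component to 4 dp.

p' = (1.0600, -0.6360, -2.5280)
q' = (0.9033, -0.0061, -0.1945, -0.3823)
v' = (1.4856, 1.5888, 1.8200)
ω' = (1.2774, -1.4396, -0.3450)

linear accel F/m = (-0.3600, -0.2800, 0.5000)
p' = p + v·dt = (1.0600, -0.6360, -2.5280)
new velocity v' = (1.4856, 1.5888, 1.8200)
precession coupling ω×(Iω) = (-0.0270, -0.0364, 0.0975)
α = I⁻¹(τ − ω×Iω) = (-0.5650, 1.5093, -3.6250)
ω + α·dt = (1.2774, -1.4396, -0.3450)
Hamilton product q⊗(0,ω) = (-0.2881337, 0.6387378, -1.8671902, 0.0509211)
updated quaternion q' = (0.9033, -0.0061, -0.1945, -0.3823)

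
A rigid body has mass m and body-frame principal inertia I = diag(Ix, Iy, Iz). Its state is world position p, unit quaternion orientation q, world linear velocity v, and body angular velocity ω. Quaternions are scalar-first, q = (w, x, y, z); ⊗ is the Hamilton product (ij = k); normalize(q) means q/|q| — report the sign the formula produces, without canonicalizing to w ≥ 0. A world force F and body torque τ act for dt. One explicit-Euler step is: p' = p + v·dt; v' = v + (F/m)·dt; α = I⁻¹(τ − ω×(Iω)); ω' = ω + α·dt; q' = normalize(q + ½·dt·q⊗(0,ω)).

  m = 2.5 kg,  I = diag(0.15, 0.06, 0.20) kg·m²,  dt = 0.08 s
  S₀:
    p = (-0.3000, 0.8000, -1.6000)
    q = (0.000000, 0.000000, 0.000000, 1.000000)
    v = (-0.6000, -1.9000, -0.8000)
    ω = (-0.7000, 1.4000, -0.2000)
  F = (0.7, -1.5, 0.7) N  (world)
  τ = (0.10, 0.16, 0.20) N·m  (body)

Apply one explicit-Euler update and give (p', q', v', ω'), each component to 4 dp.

a = (0.2800, -0.6000, 0.2800)
p + v·dt = (-0.3480, 0.6480, -1.6640)
v' = v + a·dt = (-0.5776, -1.9480, -0.7776)
precession coupling ω×(Iω) = (-0.0392, -0.0070, 0.0882)
α = I⁻¹(τ − ω×Iω) = (0.9280, 2.7833, 0.5590)
ω + α·dt = (-0.6258, 1.6227, -0.1553)
Hamilton product q⊗(0,ω) = (0.2000000, -1.4000000, -0.7000000, 0.0000000)
q' = normalize(q + ½dt·q⊗(0,ω)) = (0.0080, -0.0559, -0.0279, 0.9980)

p' = (-0.3480, 0.6480, -1.6640)
q' = (0.0080, -0.0559, -0.0279, 0.9980)
v' = (-0.5776, -1.9480, -0.7776)
ω' = (-0.6258, 1.6227, -0.1553)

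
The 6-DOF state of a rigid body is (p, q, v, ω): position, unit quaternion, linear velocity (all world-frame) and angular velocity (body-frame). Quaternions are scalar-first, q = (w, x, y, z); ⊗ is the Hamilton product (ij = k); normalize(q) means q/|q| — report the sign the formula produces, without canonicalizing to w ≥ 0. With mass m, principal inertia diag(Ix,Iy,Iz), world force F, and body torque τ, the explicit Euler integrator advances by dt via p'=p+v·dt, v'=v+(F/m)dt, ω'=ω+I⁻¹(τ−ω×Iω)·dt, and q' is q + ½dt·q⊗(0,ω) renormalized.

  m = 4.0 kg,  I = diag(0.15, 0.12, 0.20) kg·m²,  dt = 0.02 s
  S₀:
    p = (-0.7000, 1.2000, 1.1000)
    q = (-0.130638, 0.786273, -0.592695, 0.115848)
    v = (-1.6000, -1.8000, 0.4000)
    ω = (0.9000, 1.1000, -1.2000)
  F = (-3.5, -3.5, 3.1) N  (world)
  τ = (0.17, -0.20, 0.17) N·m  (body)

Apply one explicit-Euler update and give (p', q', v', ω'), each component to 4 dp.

α = I⁻¹(τ − ω×Iω) = (1.8373, -2.1167, 0.9985)
new body rate ω' = (0.9367, 1.0577, -1.1800)
q⊗(0,ω) = (0.0833364, 0.4662270, 0.9040890, 1.5550914)
updated quaternion q' = (-0.1298, 0.7908, -0.5836, 0.1314)
p + v·dt = (-0.7320, 1.1640, 1.1080)
v + (F/m)dt = (-1.6175, -1.8175, 0.4155)

p' = (-0.7320, 1.1640, 1.1080)
q' = (-0.1298, 0.7908, -0.5836, 0.1314)
v' = (-1.6175, -1.8175, 0.4155)
ω' = (0.9367, 1.0577, -1.1800)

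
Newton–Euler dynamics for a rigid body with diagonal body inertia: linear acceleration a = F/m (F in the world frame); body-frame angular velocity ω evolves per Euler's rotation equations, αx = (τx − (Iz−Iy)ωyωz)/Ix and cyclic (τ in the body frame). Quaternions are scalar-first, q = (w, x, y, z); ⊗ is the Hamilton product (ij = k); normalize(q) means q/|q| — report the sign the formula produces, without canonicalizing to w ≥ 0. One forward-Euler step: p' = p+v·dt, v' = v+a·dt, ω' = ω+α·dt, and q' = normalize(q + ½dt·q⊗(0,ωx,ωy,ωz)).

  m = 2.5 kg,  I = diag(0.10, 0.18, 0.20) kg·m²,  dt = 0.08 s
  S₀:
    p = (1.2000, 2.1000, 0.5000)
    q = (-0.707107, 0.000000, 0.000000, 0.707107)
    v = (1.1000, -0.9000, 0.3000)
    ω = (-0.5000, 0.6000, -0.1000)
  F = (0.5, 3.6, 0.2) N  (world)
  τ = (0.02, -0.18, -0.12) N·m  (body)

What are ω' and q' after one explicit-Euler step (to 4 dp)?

α = I⁻¹(τ − ω×Iω) = (0.2120, -0.9722, -0.4800)
ω + α·dt = (-0.4830, 0.5222, -0.1384)
q⊗(0,ω) = (0.0707107, -0.0707107, -0.7778177, 0.0707107)
updated quaternion q' = (-0.7039, -0.0028, -0.0311, 0.7096)

ω' = (-0.4830, 0.5222, -0.1384)
q' = (-0.7039, -0.0028, -0.0311, 0.7096)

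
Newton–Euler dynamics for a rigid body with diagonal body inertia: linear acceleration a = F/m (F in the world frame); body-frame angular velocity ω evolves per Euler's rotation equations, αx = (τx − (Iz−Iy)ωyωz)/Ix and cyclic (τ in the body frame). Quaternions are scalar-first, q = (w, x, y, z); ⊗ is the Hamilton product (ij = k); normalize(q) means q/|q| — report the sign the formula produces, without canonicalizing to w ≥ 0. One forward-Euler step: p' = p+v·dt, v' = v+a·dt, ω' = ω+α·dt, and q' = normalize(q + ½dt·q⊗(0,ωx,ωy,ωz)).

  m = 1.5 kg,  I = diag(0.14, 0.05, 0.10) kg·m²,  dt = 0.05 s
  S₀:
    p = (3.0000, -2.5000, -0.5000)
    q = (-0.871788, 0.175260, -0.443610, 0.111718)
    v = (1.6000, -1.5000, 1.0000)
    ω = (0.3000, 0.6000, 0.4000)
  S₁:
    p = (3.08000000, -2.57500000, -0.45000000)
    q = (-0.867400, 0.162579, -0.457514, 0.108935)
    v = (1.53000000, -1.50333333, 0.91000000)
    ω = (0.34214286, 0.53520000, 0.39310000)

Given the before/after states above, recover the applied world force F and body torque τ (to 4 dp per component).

F = (-2.1000, -0.1000, -2.7000)
τ = (0.1300, -0.0600, -0.0300)

rate change Δω = (0.04214286, -0.06480000, -0.00690000)
gyro term ω₀×Iω₀ = (0.0120, 0.0048, -0.0162)
I·α + gyro = (0.1300, -0.0600, -0.0300)
Δv = v₁−v₀ = (-0.07000000, -0.00333333, -0.09000000)
F = m·Δv/dt = (-2.1000, -0.1000, -2.7000)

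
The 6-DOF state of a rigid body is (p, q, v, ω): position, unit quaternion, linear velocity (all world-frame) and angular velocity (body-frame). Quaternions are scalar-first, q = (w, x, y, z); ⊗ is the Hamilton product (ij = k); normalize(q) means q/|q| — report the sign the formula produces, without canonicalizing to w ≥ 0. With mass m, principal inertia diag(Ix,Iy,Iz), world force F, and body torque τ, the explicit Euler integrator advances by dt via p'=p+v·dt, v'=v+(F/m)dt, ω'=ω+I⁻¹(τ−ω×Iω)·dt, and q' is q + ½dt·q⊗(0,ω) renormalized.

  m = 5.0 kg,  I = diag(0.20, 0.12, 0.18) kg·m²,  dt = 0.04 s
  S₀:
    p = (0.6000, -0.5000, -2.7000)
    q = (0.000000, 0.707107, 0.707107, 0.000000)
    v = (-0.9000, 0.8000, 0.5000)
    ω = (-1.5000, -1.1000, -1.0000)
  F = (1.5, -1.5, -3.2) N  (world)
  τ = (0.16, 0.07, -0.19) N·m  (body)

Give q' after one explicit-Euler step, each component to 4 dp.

q' = (0.0367, 0.6923, 0.7206, 0.0057)

q⊗(0,ω) = (1.8384782, -0.7071070, 0.7071070, 0.2828428)
q + ½dt·q⊗(0,ω), renormalized = (0.0367, 0.6923, 0.7206, 0.0057)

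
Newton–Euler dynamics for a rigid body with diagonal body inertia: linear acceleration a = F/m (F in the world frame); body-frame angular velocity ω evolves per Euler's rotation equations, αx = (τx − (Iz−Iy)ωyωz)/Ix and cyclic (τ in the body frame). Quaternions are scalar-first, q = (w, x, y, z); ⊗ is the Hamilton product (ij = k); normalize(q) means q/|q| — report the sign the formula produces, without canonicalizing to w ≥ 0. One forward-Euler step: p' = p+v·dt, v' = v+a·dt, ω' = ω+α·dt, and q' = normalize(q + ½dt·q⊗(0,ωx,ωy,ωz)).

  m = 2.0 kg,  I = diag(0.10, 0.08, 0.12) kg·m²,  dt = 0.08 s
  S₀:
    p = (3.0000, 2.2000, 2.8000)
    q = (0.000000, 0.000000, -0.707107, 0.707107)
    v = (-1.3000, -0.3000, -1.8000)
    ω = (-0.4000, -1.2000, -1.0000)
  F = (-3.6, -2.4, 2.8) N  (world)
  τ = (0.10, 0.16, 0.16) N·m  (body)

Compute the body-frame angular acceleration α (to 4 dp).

α = (0.5200, 2.1000, 1.4133)

ω×(Iω) gyroscopic = (0.0480, -0.0080, -0.0096)
angular accel α = (0.5200, 2.1000, 1.4133)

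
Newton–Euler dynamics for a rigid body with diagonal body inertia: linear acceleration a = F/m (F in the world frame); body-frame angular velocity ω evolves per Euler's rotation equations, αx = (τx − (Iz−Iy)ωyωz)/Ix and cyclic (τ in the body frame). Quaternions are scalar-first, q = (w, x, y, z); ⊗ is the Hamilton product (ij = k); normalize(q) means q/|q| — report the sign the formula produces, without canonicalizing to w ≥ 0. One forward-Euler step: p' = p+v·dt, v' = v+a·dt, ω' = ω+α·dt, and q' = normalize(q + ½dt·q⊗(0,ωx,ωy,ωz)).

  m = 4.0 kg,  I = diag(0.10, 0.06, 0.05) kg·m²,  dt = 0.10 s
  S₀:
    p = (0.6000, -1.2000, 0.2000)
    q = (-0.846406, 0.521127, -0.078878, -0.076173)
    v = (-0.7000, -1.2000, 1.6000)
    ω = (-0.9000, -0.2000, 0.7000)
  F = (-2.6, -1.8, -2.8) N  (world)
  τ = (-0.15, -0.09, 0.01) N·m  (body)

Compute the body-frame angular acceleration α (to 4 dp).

α = (-1.5140, -0.9750, 0.3440)

ω×(Iω) gyroscopic = (0.0014, -0.0315, -0.0072)
(τ − ω×Iω)/I = (-1.5140, -0.9750, 0.3440)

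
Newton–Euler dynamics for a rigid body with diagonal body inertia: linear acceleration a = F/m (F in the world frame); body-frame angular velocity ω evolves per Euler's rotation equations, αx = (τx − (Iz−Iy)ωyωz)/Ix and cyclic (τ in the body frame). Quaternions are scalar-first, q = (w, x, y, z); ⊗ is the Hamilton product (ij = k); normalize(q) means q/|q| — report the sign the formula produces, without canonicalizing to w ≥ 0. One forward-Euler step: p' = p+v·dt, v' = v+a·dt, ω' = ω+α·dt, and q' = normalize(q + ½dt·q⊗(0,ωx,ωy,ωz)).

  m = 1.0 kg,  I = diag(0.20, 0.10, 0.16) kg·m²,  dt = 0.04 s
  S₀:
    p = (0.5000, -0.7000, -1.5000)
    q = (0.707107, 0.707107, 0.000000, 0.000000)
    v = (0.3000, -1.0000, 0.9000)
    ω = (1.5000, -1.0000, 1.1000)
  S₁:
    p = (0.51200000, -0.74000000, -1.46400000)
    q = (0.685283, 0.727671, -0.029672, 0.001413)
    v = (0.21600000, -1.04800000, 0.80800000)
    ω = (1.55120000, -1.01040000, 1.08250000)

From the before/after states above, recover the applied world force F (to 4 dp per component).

velocity change Δv = (-0.08400000, -0.04800000, -0.09200000)
applied force F = (-2.1000, -1.2000, -2.3000)

F = (-2.1000, -1.2000, -2.3000)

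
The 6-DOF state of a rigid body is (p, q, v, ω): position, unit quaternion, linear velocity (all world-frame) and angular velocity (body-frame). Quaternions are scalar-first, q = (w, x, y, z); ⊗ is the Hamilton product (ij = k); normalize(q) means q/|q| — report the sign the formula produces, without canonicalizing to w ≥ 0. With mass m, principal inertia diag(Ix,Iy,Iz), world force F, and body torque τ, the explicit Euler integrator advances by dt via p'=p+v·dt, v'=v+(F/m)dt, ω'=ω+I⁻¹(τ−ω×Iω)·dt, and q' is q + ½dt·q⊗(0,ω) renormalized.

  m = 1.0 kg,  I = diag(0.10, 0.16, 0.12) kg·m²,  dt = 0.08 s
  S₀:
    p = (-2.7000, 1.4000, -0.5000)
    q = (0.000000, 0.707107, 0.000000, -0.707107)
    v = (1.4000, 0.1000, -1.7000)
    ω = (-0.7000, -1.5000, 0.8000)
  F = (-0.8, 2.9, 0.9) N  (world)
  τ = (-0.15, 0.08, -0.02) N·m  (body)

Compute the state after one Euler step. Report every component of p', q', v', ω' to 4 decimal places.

a = (-0.8000, 2.9000, 0.9000)
p + v·dt = (-2.5880, 1.4080, -0.6360)
v + (F/m)dt = (1.3360, 0.3320, -1.6280)
gyro term ω×Iω = (0.0480, 0.0112, 0.0630)
angular accel α = (-1.9800, 0.4300, -0.6917)
ω' = ω + α·dt = (-0.8584, -1.4656, 0.7447)
Hamilton product q⊗(0,ω) = (1.0606605, -1.0606605, -0.0707107, -1.0606605)
q + ½dt·q⊗(0,ω), renormalized = (0.0423, 0.6629, -0.0028, -0.7475)

p' = (-2.5880, 1.4080, -0.6360)
q' = (0.0423, 0.6629, -0.0028, -0.7475)
v' = (1.3360, 0.3320, -1.6280)
ω' = (-0.8584, -1.4656, 0.7447)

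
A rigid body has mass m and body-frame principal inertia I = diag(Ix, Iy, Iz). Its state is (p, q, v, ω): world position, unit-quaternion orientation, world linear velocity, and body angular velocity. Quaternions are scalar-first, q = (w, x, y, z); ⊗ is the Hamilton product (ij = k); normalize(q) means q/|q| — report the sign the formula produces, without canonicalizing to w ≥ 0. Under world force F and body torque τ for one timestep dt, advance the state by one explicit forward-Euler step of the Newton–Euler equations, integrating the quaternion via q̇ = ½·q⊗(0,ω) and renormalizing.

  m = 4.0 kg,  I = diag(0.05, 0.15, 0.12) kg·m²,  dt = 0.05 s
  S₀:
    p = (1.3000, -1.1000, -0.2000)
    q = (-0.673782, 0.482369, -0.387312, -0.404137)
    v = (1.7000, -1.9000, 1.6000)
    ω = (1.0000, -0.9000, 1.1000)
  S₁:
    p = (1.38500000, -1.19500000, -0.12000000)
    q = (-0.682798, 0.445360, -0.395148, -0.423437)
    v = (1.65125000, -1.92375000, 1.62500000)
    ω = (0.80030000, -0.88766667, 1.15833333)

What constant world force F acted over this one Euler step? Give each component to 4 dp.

Δv = v₁−v₀ = (-0.04875000, -0.02375000, 0.02500000)
applied force F = (-3.9000, -1.9000, 2.0000)

F = (-3.9000, -1.9000, 2.0000)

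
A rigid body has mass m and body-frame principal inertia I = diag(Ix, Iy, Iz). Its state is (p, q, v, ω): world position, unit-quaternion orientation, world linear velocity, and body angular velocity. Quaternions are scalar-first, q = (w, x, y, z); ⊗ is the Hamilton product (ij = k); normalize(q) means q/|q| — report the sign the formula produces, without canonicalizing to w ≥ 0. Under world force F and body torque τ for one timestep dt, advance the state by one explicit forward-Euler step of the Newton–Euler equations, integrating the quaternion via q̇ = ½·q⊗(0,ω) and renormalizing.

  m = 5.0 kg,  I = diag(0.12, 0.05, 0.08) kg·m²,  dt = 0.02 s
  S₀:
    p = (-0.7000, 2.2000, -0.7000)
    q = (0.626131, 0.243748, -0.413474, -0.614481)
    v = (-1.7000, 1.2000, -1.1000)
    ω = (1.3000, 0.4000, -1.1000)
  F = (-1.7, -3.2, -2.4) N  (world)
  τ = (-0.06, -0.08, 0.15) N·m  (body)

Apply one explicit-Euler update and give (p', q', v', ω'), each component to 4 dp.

ω×(Iω) gyroscopic = (-0.0132, -0.0572, -0.0364)
angular accel α = (-0.3900, -0.4560, 2.3300)
ω' = ω + α·dt = (1.2922, 0.3909, -1.0534)
2q̇ = q⊗(0,ω) = (-0.8274119, 1.5145841, -0.2802501, -0.0537287)
updated quaternion q' = (0.6178, 0.2589, -0.4162, -0.6149)
p' = p + v·dt = (-0.7340, 2.2240, -0.7220)
v + (F/m)dt = (-1.7068, 1.1872, -1.1096)

p' = (-0.7340, 2.2240, -0.7220)
q' = (0.6178, 0.2589, -0.4162, -0.6149)
v' = (-1.7068, 1.1872, -1.1096)
ω' = (1.2922, 0.3909, -1.0534)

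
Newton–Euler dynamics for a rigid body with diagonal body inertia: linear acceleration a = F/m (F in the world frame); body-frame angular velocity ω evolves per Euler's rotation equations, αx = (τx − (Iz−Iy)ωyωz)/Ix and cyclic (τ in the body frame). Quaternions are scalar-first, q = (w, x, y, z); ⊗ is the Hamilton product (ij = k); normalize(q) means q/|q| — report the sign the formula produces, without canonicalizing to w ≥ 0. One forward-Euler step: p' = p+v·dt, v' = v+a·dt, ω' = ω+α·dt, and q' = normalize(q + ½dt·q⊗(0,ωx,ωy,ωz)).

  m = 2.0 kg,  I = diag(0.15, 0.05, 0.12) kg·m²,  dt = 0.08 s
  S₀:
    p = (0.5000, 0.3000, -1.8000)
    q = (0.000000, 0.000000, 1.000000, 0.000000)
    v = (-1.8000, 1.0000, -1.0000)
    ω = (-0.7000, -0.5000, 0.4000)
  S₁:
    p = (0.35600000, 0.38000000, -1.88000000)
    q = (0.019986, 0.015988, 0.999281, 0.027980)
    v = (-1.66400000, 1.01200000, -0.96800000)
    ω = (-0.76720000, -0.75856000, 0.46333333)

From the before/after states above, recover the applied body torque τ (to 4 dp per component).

τ = (-0.1400, -0.1700, 0.0600)

Δω = ω₁−ω₀ = (-0.06720000, -0.25856000, 0.06333333)
I·α + gyro = (-0.1400, -0.1700, 0.0600)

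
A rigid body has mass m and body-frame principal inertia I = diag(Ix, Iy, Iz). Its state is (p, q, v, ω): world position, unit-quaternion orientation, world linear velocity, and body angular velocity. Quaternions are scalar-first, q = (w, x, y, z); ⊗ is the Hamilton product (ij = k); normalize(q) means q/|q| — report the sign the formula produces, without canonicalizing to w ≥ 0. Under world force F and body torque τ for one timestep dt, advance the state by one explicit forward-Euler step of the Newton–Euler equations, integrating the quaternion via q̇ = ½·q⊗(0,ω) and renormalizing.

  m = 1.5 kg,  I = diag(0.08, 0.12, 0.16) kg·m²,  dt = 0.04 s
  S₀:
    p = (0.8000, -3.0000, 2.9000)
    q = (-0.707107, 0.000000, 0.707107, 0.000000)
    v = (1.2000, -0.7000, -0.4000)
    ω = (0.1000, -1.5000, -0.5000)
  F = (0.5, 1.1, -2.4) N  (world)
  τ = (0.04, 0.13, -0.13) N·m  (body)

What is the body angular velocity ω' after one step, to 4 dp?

angular accel α = (0.1250, 1.0500, -0.7750)
new body rate ω' = (0.1050, -1.4580, -0.5310)

ω' = (0.1050, -1.4580, -0.5310)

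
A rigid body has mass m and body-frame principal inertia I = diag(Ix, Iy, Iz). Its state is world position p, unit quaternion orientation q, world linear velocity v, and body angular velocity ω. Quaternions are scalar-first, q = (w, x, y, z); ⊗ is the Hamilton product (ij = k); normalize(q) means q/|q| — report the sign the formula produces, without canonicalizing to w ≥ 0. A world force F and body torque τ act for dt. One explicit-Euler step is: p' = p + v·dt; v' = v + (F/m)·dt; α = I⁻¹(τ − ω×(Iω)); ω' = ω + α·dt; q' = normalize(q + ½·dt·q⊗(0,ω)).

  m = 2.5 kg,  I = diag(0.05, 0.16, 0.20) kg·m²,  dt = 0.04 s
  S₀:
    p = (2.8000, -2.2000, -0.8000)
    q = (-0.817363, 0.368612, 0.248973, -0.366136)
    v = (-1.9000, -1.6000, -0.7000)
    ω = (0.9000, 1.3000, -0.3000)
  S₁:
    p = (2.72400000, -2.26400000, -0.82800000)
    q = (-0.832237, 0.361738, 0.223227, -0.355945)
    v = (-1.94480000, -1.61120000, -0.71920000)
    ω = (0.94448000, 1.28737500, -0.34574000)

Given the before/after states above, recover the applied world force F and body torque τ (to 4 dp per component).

Δω = ω₁−ω₀ = (0.04448000, -0.01262500, -0.04574000)
gyro term ω₀×Iω₀ = (-0.0156, 0.0405, 0.1287)
applied torque τ = (0.0400, -0.0100, -0.1000)
velocity change Δv = (-0.04480000, -0.01120000, -0.01920000)
m·(v₁−v₀)/dt = (-2.8000, -0.7000, -1.2000)

F = (-2.8000, -0.7000, -1.2000)
τ = (0.0400, -0.0100, -0.1000)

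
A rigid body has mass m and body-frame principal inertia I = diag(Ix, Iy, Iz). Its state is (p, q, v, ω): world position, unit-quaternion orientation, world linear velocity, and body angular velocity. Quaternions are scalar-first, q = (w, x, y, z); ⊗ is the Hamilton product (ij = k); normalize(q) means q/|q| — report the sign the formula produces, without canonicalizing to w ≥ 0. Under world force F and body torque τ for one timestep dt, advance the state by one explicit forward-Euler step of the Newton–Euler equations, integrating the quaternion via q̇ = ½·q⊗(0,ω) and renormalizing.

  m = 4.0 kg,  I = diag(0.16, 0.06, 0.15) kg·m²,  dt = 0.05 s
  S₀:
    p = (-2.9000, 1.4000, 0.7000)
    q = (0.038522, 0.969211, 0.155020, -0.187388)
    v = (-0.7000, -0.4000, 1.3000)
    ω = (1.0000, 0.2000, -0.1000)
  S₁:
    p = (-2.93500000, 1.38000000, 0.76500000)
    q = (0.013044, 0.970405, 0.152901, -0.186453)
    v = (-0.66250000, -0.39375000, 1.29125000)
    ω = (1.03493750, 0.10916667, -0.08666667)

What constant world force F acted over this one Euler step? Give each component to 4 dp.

F = (3.0000, 0.5000, -0.7000)

Δv = v₁−v₀ = (0.03750000, 0.00625000, -0.00875000)
applied force F = (3.0000, 0.5000, -0.7000)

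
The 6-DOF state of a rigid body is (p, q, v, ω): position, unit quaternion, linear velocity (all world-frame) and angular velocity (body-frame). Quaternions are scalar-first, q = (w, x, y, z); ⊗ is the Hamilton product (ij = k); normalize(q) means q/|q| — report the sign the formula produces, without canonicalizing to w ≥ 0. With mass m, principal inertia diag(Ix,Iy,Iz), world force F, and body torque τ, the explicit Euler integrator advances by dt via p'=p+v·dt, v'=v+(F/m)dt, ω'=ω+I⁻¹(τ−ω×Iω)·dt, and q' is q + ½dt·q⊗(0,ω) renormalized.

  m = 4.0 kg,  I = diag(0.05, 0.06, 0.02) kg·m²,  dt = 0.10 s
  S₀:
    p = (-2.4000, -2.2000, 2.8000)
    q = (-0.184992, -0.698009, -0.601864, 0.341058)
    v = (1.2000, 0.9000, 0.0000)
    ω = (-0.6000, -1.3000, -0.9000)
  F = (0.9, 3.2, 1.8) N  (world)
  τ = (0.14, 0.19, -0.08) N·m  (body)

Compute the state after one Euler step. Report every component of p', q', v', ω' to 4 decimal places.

p' = (-2.2800, -2.1100, 2.8000)
q' = (-0.2289, -0.6409, -0.6292, 0.3754)
v' = (1.2225, 0.9800, 0.0450)
ω' = (-0.2264, -1.0103, -1.3390)

precession coupling ω×(Iω) = (-0.0468, 0.0162, 0.0078)
α = I⁻¹(τ − ω×Iω) = (3.7360, 2.8967, -4.3900)
ω + α·dt = (-0.2264, -1.0103, -1.3390)
2q̇ = q⊗(0,ω) = (-0.8942764, 1.0960482, -0.5923533, 0.7127861)
updated quaternion q' = (-0.2289, -0.6409, -0.6292, 0.3754)
a = (0.2250, 0.8000, 0.4500)
p + v·dt = (-2.2800, -2.1100, 2.8000)
v' = v + a·dt = (1.2225, 0.9800, 0.0450)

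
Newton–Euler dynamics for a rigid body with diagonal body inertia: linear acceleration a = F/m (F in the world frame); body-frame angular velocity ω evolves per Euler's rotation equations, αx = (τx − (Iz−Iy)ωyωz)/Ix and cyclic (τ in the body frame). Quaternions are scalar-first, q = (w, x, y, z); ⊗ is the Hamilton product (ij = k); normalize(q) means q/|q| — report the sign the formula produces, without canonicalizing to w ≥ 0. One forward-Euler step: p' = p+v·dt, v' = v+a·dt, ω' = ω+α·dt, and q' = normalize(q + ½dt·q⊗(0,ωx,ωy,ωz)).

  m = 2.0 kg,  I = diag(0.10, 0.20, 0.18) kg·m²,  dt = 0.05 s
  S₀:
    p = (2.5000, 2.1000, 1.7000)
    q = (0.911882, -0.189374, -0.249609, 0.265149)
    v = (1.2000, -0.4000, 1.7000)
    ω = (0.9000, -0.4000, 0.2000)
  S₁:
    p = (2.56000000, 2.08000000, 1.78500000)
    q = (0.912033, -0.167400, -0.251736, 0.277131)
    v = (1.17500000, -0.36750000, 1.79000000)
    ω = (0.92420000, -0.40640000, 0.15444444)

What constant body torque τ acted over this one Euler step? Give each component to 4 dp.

τ = (0.0500, -0.0400, -0.2000)

rate change Δω = (0.02420000, -0.00640000, -0.04555556)
gyro term ω₀×Iω₀ = (0.0016, -0.0144, -0.0360)
I·α + gyro = (0.0500, -0.0400, -0.2000)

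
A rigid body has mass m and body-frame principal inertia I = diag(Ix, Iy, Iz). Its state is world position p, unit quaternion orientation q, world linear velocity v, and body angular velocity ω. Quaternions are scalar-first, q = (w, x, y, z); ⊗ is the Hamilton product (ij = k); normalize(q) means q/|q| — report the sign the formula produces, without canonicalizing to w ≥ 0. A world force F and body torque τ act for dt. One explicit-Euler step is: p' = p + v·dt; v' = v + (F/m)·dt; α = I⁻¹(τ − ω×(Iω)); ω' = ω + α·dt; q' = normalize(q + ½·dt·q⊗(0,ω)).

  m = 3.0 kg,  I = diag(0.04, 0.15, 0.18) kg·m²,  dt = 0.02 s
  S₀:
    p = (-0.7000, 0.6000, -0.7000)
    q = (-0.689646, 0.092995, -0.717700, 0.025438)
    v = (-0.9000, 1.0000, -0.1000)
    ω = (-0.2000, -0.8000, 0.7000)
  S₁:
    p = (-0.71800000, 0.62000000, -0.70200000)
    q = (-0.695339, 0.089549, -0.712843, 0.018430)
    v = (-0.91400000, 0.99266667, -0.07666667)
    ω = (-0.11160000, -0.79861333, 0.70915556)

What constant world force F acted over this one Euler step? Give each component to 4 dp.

F = (-2.1000, -1.1000, 3.5000)

v₁ − v₀ = (-0.01400000, -0.00733333, 0.02333333)
m·(v₁−v₀)/dt = (-2.1000, -1.1000, 3.5000)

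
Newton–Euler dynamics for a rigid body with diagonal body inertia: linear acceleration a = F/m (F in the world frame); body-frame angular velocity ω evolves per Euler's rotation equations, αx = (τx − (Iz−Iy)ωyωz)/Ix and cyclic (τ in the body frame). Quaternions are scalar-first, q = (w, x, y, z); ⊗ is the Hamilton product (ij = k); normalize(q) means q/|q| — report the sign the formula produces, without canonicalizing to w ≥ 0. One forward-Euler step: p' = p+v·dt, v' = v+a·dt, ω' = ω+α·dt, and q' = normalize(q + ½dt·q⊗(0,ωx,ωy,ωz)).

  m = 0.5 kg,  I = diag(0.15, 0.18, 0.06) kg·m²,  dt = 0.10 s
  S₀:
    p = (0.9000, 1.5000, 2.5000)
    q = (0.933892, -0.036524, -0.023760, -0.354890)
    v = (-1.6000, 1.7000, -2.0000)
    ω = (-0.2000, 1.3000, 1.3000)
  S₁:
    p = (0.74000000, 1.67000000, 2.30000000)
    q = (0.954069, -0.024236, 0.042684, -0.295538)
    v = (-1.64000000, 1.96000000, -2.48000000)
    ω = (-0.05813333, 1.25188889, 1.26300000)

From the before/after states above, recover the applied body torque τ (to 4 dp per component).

ω₁ − ω₀ = (0.14186667, -0.04811111, -0.03700000)
precession coupling = (-0.2028, -0.0234, -0.0078)
applied torque τ = (0.0100, -0.1100, -0.0300)

τ = (0.0100, -0.1100, -0.0300)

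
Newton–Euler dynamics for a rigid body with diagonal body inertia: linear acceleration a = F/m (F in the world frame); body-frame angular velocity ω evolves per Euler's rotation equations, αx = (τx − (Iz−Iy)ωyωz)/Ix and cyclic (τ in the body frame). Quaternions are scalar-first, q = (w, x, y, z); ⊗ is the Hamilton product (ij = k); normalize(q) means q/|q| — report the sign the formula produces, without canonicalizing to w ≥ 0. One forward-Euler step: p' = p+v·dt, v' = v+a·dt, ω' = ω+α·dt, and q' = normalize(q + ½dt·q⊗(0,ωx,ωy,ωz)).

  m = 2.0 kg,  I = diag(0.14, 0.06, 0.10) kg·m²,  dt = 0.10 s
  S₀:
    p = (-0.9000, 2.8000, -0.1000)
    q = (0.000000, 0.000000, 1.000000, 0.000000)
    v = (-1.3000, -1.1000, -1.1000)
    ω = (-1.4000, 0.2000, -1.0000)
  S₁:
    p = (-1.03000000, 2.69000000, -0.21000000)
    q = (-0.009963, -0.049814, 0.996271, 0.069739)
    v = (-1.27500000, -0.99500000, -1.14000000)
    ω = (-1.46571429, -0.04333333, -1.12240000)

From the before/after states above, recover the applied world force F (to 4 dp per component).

Δv = v₁−v₀ = (0.02500000, 0.10500000, -0.04000000)
m·(v₁−v₀)/dt = (0.5000, 2.1000, -0.8000)

F = (0.5000, 2.1000, -0.8000)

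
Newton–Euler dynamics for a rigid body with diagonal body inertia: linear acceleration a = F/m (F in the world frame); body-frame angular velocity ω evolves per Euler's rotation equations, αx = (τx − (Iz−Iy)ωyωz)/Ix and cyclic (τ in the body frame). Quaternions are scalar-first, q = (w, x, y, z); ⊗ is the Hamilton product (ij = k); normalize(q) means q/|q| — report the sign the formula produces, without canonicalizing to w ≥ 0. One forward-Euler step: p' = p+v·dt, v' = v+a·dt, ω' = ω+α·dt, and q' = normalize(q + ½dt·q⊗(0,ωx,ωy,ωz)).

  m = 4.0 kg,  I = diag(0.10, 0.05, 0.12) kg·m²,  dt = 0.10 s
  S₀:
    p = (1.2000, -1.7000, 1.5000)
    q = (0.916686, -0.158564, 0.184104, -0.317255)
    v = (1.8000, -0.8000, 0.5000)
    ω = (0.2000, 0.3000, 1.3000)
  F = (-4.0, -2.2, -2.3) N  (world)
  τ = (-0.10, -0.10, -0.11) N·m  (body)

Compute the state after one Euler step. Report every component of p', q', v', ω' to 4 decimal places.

angular accel α = (-1.2730, -1.8960, -0.8917)
ω + α·dt = (0.0727, 0.1104, 1.2108)
2q̇ = q⊗(0,ω) = (0.3889131, 0.5178489, 0.4176880, 1.1073018)
updated quaternion q' = (0.9340, -0.1324, 0.2045, -0.2613)
a = F/m = (-1.0000, -0.5500, -0.5750)
p + v·dt = (1.3800, -1.7800, 1.5500)
v + (F/m)dt = (1.7000, -0.8550, 0.4425)

p' = (1.3800, -1.7800, 1.5500)
q' = (0.9340, -0.1324, 0.2045, -0.2613)
v' = (1.7000, -0.8550, 0.4425)
ω' = (0.0727, 0.1104, 1.2108)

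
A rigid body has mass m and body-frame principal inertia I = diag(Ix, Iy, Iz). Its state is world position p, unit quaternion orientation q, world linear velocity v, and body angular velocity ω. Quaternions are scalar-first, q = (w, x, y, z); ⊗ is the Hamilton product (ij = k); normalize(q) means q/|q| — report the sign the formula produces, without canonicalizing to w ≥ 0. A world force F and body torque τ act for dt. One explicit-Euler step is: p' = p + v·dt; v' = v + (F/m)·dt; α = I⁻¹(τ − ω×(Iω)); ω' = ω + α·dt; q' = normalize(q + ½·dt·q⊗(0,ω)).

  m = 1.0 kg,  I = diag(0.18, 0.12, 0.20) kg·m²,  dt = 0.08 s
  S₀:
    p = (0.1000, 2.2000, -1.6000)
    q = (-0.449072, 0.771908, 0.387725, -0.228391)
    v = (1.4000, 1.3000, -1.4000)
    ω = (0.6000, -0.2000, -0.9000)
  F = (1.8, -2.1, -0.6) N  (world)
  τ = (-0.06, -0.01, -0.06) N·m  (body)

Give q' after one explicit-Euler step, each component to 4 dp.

q⊗(0,ω) = (-0.5911517, -0.6640739, 0.6474970, 0.0171482)
q + ½dt·q⊗(0,ω), renormalized = (-0.4723, 0.7446, 0.4132, -0.2275)

q' = (-0.4723, 0.7446, 0.4132, -0.2275)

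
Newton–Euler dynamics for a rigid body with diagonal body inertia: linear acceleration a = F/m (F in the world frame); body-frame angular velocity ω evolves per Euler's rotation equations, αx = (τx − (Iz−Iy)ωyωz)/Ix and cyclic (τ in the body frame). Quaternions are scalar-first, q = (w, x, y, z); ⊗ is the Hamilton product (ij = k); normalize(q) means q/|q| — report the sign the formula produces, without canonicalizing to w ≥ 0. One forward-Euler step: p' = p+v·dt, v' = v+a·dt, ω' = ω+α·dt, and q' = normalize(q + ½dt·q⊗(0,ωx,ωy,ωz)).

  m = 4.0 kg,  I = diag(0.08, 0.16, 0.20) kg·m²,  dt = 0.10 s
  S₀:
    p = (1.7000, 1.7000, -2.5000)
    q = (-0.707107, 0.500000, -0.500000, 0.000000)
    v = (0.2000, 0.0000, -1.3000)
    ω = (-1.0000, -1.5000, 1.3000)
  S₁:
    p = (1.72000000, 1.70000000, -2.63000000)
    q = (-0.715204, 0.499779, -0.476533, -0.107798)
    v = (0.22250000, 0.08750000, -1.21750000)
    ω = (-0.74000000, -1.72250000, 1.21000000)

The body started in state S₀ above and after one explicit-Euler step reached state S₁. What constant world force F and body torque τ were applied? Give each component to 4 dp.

v₁ − v₀ = (0.02250000, 0.08750000, 0.08250000)
applied force F = (0.9000, 3.5000, 3.3000)
rate change Δω = (0.26000000, -0.22250000, -0.09000000)
ω₀×(Iω₀) = (-0.0780, 0.1560, 0.1200)
I·α + gyro = (0.1300, -0.2000, -0.0600)

F = (0.9000, 3.5000, 3.3000)
τ = (0.1300, -0.2000, -0.0600)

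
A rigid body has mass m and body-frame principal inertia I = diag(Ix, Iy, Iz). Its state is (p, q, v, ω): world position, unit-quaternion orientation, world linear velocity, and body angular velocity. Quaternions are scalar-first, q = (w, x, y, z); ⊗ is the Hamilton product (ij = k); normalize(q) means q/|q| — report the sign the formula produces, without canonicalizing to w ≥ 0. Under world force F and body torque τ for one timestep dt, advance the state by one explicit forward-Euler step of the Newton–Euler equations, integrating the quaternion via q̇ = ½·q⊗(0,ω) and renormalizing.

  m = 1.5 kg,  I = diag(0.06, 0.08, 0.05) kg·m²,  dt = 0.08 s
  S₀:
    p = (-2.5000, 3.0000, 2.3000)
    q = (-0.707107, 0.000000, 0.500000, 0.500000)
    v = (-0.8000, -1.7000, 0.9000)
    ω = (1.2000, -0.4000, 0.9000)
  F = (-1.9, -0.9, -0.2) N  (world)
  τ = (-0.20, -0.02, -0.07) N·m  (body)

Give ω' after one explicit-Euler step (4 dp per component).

ω' = (0.9189, -0.4308, 0.8034)

precession coupling ω×(Iω) = (0.0108, 0.0108, -0.0096)
(τ − ω×Iω)/I = (-3.5133, -0.3850, -1.2080)
new body rate ω' = (0.9189, -0.4308, 0.8034)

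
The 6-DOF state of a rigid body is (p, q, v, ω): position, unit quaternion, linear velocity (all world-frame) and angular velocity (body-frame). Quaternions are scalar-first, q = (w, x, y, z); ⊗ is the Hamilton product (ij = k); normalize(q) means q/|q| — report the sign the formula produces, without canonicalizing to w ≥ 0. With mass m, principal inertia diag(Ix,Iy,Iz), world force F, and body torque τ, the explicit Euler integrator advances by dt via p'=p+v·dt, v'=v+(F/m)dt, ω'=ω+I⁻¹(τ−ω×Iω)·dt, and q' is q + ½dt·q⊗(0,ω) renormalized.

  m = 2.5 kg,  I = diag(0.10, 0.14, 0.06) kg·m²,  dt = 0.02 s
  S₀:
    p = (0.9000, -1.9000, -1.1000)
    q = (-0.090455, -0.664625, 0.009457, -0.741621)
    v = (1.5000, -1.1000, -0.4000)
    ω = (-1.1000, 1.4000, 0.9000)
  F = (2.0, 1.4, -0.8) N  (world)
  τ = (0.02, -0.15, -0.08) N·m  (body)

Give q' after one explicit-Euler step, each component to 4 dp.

q' = (-0.0912, -0.6530, 0.0223, -0.7515)

Hamilton product q⊗(0,ω) = (-0.0768684, 1.1462812, 1.2873086, -1.0014818)
updated quaternion q' = (-0.0912, -0.6530, 0.0223, -0.7515)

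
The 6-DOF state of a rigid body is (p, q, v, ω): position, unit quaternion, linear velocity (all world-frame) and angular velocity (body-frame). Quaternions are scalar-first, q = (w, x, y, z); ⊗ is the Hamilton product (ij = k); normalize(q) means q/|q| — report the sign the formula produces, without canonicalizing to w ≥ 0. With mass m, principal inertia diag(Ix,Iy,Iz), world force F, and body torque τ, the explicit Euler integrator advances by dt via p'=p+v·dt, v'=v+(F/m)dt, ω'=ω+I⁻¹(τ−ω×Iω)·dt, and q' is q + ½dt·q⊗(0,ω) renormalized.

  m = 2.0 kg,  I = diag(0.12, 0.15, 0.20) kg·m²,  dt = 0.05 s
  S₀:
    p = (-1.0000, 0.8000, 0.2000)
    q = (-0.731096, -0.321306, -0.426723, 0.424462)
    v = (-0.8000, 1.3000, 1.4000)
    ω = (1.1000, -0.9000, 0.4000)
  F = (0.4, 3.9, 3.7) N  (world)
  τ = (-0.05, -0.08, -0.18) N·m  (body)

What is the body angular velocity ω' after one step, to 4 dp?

precession coupling ω×(Iω) = (-0.0180, -0.0352, -0.0297)
α = I⁻¹(τ − ω×Iω) = (-0.2667, -0.2987, -0.7515)
new body rate ω' = (1.0867, -0.9149, 0.3624)

ω' = (1.0867, -0.9149, 0.3624)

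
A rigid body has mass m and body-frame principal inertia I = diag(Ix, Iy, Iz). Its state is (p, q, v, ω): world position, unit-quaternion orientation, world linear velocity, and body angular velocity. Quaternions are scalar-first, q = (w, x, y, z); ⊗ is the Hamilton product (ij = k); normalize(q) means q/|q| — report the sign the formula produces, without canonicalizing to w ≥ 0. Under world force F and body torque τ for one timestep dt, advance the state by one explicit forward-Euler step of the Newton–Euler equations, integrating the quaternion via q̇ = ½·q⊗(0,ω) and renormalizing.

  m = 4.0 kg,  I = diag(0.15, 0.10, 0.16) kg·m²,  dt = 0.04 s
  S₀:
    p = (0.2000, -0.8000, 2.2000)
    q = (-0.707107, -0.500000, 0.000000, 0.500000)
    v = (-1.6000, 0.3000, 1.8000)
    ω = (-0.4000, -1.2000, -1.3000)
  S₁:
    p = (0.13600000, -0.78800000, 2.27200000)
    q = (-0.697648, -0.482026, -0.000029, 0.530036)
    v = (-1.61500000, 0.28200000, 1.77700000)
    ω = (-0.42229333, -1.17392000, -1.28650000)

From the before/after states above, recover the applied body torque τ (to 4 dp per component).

ω₁ − ω₀ = (-0.02229333, 0.02608000, 0.01350000)
ω₀×(Iω₀) = (0.0936, -0.0052, -0.0240)
applied torque τ = (0.0100, 0.0600, 0.0300)

τ = (0.0100, 0.0600, 0.0300)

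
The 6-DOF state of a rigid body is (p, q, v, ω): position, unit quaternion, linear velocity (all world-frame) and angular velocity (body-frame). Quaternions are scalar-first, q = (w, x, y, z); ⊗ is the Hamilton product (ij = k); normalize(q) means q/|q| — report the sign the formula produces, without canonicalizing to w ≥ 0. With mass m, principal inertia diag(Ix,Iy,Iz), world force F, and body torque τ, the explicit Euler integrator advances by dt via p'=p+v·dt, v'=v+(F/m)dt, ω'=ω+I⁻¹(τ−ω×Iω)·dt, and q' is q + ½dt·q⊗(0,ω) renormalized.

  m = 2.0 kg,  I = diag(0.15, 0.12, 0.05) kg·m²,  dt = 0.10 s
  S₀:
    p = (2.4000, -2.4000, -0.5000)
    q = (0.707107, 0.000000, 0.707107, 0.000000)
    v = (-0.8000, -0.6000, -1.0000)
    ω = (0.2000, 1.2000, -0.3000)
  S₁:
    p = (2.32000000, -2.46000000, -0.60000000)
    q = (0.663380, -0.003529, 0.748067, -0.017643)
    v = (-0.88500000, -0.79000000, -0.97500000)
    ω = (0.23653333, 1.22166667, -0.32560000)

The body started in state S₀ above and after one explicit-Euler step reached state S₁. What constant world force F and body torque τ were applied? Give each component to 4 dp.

ω₁ − ω₀ = (0.03653333, 0.02166667, -0.02560000)
ω₀×(Iω₀) = (0.0252, -0.0060, -0.0072)
I·α + gyro = (0.0800, 0.0200, -0.0200)
velocity change Δv = (-0.08500000, -0.19000000, 0.02500000)
applied force F = (-1.7000, -3.8000, 0.5000)

F = (-1.7000, -3.8000, 0.5000)
τ = (0.0800, 0.0200, -0.0200)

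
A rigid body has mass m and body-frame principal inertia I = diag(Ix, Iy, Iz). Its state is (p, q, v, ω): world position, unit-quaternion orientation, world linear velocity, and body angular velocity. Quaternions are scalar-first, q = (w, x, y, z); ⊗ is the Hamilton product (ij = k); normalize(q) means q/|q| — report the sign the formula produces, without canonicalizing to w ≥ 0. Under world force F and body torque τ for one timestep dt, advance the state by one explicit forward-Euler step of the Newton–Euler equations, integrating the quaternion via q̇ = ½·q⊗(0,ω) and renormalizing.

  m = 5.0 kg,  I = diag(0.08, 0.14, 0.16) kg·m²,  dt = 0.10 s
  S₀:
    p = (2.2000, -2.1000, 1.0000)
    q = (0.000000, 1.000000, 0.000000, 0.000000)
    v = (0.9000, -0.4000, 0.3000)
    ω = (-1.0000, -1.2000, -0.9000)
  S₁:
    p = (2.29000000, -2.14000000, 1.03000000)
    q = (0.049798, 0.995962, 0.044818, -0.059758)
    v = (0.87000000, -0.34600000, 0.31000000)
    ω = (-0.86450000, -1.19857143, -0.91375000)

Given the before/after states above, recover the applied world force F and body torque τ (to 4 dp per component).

velocity change Δv = (-0.03000000, 0.05400000, 0.01000000)
m·(v₁−v₀)/dt = (-1.5000, 2.7000, 0.5000)
ω₁ − ω₀ = (0.13550000, 0.00142857, -0.01375000)
applied torque τ = (0.1300, -0.0700, 0.0500)

F = (-1.5000, 2.7000, 0.5000)
τ = (0.1300, -0.0700, 0.0500)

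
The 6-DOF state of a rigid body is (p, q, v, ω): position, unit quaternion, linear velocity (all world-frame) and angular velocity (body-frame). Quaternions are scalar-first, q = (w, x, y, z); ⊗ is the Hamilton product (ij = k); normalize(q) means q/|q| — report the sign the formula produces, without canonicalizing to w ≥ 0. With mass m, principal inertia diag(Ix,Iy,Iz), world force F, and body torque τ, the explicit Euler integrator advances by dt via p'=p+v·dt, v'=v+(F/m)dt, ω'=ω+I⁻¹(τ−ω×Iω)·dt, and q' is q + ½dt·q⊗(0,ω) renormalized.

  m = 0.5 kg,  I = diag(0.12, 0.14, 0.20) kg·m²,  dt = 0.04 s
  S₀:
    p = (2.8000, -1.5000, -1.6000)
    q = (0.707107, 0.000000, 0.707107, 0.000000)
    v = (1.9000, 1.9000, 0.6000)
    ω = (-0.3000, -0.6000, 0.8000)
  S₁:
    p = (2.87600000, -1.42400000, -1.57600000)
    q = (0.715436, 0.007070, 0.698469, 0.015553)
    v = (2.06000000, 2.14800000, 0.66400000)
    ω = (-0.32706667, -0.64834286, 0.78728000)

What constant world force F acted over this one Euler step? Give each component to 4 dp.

v₁ − v₀ = (0.16000000, 0.24800000, 0.06400000)
F = m·Δv/dt = (2.0000, 3.1000, 0.8000)

F = (2.0000, 3.1000, 0.8000)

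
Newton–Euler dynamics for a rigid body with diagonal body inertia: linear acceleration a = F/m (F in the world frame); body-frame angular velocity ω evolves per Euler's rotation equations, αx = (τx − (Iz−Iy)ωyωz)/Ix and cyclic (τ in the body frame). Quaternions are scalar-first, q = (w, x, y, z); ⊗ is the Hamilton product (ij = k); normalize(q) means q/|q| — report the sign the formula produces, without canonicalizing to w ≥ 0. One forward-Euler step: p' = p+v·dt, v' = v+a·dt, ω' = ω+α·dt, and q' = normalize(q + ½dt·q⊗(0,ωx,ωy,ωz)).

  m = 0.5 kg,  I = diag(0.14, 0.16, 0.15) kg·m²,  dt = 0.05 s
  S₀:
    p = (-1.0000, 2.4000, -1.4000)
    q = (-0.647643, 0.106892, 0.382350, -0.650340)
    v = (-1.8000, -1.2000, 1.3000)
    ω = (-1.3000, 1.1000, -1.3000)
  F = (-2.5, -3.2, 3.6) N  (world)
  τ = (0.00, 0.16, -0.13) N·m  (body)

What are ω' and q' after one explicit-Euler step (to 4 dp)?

ω' = (-1.3051, 1.1553, -1.3338)
q' = (-0.6749, 0.1332, 0.3886, -0.6130)

gyro term ω×Iω = (0.0143, -0.0169, -0.0286)
angular accel α = (-0.1021, 1.1056, -0.6760)
ω' = ω + α·dt = (-1.3051, 1.1553, -1.3338)
Hamilton product q⊗(0,ω) = (-1.1270674, 1.0602549, 0.2719943, 1.4565721)
updated quaternion q' = (-0.6749, 0.1332, 0.3886, -0.6130)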